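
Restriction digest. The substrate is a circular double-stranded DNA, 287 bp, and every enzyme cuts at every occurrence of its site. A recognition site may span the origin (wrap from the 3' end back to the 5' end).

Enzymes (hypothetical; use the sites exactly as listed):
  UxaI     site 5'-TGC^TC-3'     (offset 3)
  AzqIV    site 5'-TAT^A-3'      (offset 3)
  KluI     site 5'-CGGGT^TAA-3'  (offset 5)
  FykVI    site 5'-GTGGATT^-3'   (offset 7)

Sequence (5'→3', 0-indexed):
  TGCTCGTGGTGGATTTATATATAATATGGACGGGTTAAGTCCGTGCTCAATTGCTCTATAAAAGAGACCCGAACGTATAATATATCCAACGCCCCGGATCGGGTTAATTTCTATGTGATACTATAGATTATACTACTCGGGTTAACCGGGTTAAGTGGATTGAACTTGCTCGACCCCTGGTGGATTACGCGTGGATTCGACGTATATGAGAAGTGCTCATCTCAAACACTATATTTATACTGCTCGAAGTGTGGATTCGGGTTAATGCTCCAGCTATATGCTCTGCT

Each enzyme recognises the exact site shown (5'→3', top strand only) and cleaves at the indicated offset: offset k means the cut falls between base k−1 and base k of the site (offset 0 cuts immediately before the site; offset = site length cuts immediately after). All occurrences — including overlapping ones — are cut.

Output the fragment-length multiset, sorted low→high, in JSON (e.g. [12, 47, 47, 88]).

Scan for sites:
  UxaI TGCTC/3: at [0, 43, 51, 166, 213, 240, 265, 278] ⇒ [3, 46, 54, 169, 216, 243, 268, 281]
  AzqIV TATA/3: at [15, 17, 19, 56, 75, 80, 121, 128, 202, 229, 235, 274] ⇒ [18, 20, 22, 59, 78, 83, 124, 131, 205, 232, 238, 277]
  KluI CGGGTTAA/5: at [30, 99, 137, 146, 257] ⇒ [35, 104, 142, 151, 262]
  FykVI GTGGATT/7: at [8, 154, 179, 190, 250] ⇒ [15, 161, 186, 197, 257]

Pooled cuts: [3, 15, 18, 20, 22, 35, 46, 54, 59, 78, 83, 104, 124, 131, 142, 151, 161, 169, 186, 197, 205, 216, 232, 238, 243, 257, 262, 268, 277, 281]

Fragments:
  3→15: 12 bp
  15→18: 3 bp
  18→20: 2 bp
  20→22: 2 bp
  22→35: 13 bp
  35→46: 11 bp
  46→54: 8 bp
  54→59: 5 bp
  59→78: 19 bp
  78→83: 5 bp
  83→104: 21 bp
  104→124: 20 bp
  124→131: 7 bp
  131→142: 11 bp
  142→151: 9 bp
  151→161: 10 bp
  161→169: 8 bp
  169→186: 17 bp
  186→197: 11 bp
  197→205: 8 bp
  205→216: 11 bp
  216→232: 16 bp
  232→238: 6 bp
  238→243: 5 bp
  243→257: 14 bp
  257→262: 5 bp
  262→268: 6 bp
  268→277: 9 bp
  277→281: 4 bp
  281→3 (wrap): 287-281+3 = 9 bp

[2,2,3,4,5,5,5,5,6,6,7,8,8,8,9,9,9,10,11,11,11,11,12,13,14,16,17,19,20,21]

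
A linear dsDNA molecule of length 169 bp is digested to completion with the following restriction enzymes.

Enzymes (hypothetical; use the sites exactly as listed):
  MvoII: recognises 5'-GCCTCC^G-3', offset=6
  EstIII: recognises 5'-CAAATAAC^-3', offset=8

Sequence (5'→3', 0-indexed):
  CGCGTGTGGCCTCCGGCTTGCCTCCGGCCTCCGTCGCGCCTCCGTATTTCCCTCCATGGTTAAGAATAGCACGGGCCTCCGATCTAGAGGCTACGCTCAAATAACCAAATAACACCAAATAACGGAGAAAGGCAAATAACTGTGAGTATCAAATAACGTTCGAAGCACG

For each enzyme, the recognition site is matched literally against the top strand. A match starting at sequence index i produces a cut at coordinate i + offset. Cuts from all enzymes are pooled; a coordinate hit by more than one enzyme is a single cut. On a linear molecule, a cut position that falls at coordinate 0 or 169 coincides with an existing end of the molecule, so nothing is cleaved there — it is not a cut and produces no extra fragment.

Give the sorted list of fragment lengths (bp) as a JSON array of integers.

[7,8,10,11,11,12,14,17,17,25,37]

Per-enzyme occurrences:
  MvoII GCCTCCG/6: at [8, 19, 26, 37, 74] ⇒ [14, 25, 32, 43, 80]
  EstIII CAAATAAC/8: at [97, 105, 115, 132, 149] ⇒ [105, 113, 123, 140, 157]

Pooled cuts: [14, 25, 32, 43, 80, 105, 113, 123, 140, 157]

Fragment lengths:
  [0,14): 14 bp
  [14,25): 11 bp
  [25,32): 7 bp
  [32,43): 11 bp
  [43,80): 37 bp
  [80,105): 25 bp
  [105,113): 8 bp
  [113,123): 10 bp
  [123,140): 17 bp
  [140,157): 17 bp
  [157,169): 12 bp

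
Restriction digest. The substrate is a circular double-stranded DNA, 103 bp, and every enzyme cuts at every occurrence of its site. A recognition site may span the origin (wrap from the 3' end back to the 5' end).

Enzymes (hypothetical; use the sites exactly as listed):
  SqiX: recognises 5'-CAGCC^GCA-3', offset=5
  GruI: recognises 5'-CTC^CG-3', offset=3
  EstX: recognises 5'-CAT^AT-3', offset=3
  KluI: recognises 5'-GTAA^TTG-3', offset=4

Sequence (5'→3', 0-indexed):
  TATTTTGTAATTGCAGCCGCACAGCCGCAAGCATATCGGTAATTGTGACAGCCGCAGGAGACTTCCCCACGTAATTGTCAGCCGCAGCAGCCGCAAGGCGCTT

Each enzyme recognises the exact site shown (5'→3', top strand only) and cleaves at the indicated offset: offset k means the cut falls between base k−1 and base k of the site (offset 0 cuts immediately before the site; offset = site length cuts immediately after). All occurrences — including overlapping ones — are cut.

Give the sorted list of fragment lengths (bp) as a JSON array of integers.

[8,8,8,8,9,9,11,21,21]

Site scan:
  SqiX CAGCCGCA/5: at [13, 21, 48, 78, 87] ⇒ [18, 26, 53, 83, 92]
  GruI (CTCCG, off=3): no sites
  EstX CATAT/3: at [31] ⇒ [34]
  KluI GTAATTG/4: at [6, 38, 70] ⇒ [10, 42, 74]

All cut coordinates (distinct, sorted): [10, 18, 26, 34, 42, 53, 74, 83, 92]

Fragments:
  10→18: 8 bp
  18→26: 8 bp
  26→34: 8 bp
  34→42: 8 bp
  42→53: 11 bp
  53→74: 21 bp
  74→83: 9 bp
  83→92: 9 bp
  92→10 (wrap): 103-92+10 = 21 bp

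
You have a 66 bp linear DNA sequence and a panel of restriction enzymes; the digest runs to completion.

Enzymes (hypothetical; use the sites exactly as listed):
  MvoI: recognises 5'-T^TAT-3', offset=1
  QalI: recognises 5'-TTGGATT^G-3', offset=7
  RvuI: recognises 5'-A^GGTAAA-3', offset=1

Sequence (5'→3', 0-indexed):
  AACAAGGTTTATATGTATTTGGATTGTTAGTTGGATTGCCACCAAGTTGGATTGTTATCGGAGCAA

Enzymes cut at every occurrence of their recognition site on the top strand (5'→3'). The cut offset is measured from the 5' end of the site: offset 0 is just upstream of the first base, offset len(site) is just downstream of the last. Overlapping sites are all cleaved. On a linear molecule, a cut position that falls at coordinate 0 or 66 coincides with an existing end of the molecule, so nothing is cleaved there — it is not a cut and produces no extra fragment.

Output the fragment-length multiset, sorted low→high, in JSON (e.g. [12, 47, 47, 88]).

Site scan:
  MvoI TTAT/1: at [8, 54] ⇒ [9, 55]
  QalI TTGGATTG/7: at [18, 30, 46] ⇒ [25, 37, 53]
  RvuI (AGGTAAA, off=1): no sites

All cut coordinates (distinct, sorted): [9, 25, 37, 53, 55]

Fragment lengths:
  [0,9): 9 bp
  [9,25): 16 bp
  [25,37): 12 bp
  [37,53): 16 bp
  [53,55): 2 bp
  [55,66): 11 bp

[2,9,11,12,16,16]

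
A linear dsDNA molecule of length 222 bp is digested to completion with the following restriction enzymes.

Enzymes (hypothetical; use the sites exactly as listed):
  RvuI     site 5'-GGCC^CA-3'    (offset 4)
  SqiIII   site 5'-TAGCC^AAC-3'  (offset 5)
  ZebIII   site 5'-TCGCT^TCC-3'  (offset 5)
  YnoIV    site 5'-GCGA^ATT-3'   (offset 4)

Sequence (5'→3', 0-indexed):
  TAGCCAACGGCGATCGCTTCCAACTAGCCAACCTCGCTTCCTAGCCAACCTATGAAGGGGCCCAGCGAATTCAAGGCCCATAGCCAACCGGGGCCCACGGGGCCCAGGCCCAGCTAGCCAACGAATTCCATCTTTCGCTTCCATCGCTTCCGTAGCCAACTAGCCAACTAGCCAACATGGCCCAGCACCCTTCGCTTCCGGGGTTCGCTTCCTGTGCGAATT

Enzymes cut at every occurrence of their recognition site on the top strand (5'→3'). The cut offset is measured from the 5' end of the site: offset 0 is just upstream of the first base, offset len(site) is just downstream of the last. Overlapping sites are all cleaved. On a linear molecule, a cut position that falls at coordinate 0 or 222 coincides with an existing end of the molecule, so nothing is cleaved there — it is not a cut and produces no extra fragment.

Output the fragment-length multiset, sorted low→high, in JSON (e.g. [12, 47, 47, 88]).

Scan for sites:
  RvuI GGCCCA/4: at [58, 74, 91, 100, 106, 178] ⇒ [62, 78, 95, 104, 110, 182]
  SqiIII TAGCCAAC/5: at [0, 24, 41, 80, 114, 152, 160, 168] ⇒ [5, 29, 46, 85, 119, 157, 165, 173]
  ZebIII TCGCTTCC/5: at [13, 33, 134, 143, 191, 204] ⇒ [18, 38, 139, 148, 196, 209]
  YnoIV GCGAATT/4: at [64, 215] ⇒ [68, 219]

All cut coordinates (distinct, sorted): [5, 18, 29, 38, 46, 62, 68, 78, 85, 95, 104, 110, 119, 139, 148, 157, 165, 173, 182, 196, 209, 219]

Fragments:
  [0,5): 5 bp
  [5,18): 13 bp
  [18,29): 11 bp
  [29,38): 9 bp
  [38,46): 8 bp
  [46,62): 16 bp
  [62,68): 6 bp
  [68,78): 10 bp
  [78,85): 7 bp
  [85,95): 10 bp
  [95,104): 9 bp
  [104,110): 6 bp
  [110,119): 9 bp
  [119,139): 20 bp
  [139,148): 9 bp
  [148,157): 9 bp
  [157,165): 8 bp
  [165,173): 8 bp
  [173,182): 9 bp
  [182,196): 14 bp
  [196,209): 13 bp
  [209,219): 10 bp
  [219,222): 3 bp

[3,5,6,6,7,8,8,8,9,9,9,9,9,9,10,10,10,11,13,13,14,16,20]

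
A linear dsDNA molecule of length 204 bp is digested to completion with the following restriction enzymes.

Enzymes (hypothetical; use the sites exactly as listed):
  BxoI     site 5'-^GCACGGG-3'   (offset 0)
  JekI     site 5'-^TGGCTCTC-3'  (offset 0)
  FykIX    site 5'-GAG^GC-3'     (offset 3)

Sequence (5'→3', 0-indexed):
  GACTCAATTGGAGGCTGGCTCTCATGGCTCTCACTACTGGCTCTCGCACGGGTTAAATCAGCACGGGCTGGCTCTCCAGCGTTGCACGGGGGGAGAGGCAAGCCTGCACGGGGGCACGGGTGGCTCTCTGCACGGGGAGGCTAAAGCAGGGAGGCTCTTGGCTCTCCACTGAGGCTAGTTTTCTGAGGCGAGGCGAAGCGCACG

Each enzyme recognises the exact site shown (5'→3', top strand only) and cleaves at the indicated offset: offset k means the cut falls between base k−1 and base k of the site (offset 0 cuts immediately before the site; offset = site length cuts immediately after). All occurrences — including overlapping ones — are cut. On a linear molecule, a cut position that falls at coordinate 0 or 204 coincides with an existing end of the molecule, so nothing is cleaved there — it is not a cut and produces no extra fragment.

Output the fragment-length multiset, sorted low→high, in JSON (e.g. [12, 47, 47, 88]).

[2,5,5,7,8,8,8,8,9,9,10,12,13,13,14,14,14,15,15,15]

Scan for sites:
  BxoI GCACGGG/0: at [45, 60, 83, 105, 113, 129] ⇒ [45, 60, 83, 105, 113, 129]
  JekI TGGCTCTC/0: at [15, 24, 37, 68, 120, 158] ⇒ [15, 24, 37, 68, 120, 158]
  FykIX GAGGC/3: at [10, 94, 136, 150, 170, 184, 189] ⇒ [13, 97, 139, 153, 173, 187, 192]

All cut coordinates (distinct, sorted): [13, 15, 24, 37, 45, 60, 68, 83, 97, 105, 113, 120, 129, 139, 153, 158, 173, 187, 192]

Fragment lengths:
  [0,13): 13 bp
  [13,15): 2 bp
  [15,24): 9 bp
  [24,37): 13 bp
  [37,45): 8 bp
  [45,60): 15 bp
  [60,68): 8 bp
  [68,83): 15 bp
  [83,97): 14 bp
  [97,105): 8 bp
  [105,113): 8 bp
  [113,120): 7 bp
  [120,129): 9 bp
  [129,139): 10 bp
  [139,153): 14 bp
  [153,158): 5 bp
  [158,173): 15 bp
  [173,187): 14 bp
  [187,192): 5 bp
  [192,204): 12 bp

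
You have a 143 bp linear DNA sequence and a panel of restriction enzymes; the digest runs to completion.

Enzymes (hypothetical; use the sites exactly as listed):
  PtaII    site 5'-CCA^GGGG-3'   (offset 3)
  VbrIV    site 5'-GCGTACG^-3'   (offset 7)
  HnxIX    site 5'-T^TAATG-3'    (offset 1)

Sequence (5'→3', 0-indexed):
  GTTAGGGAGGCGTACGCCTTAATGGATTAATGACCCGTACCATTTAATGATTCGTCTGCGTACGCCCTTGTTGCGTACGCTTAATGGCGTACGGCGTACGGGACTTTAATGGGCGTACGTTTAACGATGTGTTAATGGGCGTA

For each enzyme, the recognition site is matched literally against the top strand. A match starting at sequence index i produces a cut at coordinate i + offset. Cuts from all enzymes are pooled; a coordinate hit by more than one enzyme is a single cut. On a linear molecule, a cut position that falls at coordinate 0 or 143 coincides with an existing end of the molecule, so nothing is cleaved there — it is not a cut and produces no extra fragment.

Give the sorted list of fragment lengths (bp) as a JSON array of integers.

[2,3,6,7,8,11,12,13,13,15,16,17,20]

Site scan:
  PtaII (CCAGGGG, off=3): no sites
  VbrIV (GCGTACG, off=7): starts [9, 57, 72, 86, 93, 112] → cuts [16, 64, 79, 93, 100, 119]
  HnxIX (TTAATG, off=1): starts [18, 26, 43, 80, 105, 131] → cuts [19, 27, 44, 81, 106, 132]

Pooled cuts: [16, 19, 27, 44, 64, 79, 81, 93, 100, 106, 119, 132]

Fragment lengths:
  [0,16): 16 bp
  [16,19): 3 bp
  [19,27): 8 bp
  [27,44): 17 bp
  [44,64): 20 bp
  [64,79): 15 bp
  [79,81): 2 bp
  [81,93): 12 bp
  [93,100): 7 bp
  [100,106): 6 bp
  [106,119): 13 bp
  [119,132): 13 bp
  [132,143): 11 bp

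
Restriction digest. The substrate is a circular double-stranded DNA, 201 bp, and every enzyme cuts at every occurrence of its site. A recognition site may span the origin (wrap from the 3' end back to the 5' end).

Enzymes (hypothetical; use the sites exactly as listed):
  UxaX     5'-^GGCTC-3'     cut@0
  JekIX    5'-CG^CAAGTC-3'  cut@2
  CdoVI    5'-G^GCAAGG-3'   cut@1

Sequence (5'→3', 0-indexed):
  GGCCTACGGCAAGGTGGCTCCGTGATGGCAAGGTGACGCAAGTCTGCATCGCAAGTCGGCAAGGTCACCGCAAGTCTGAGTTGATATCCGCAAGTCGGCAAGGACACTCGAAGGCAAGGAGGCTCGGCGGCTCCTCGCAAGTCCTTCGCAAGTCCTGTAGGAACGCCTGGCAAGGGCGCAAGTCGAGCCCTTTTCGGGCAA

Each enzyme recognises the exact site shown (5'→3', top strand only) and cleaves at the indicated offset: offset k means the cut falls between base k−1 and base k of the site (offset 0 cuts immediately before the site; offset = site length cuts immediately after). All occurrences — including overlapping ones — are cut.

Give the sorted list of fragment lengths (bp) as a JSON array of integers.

Per-enzyme occurrences:
  UxaX GGCTC/0: at [15, 120, 128] ⇒ [15, 120, 128]
  JekIX CGCAAGTC/2: at [36, 49, 68, 88, 135, 146, 176] ⇒ [38, 51, 70, 90, 137, 148, 178]
  CdoVI GGCAAGG/1: at [7, 26, 57, 96, 112, 168, 196] ⇒ [8, 27, 58, 97, 113, 169, 197]

Pooled cuts: [8, 15, 27, 38, 51, 58, 70, 90, 97, 113, 120, 128, 137, 148, 169, 178, 197]

Fragments:
  8→15: 7 bp
  15→27: 12 bp
  27→38: 11 bp
  38→51: 13 bp
  51→58: 7 bp
  58→70: 12 bp
  70→90: 20 bp
  90→97: 7 bp
  97→113: 16 bp
  113→120: 7 bp
  120→128: 8 bp
  128→137: 9 bp
  137→148: 11 bp
  148→169: 21 bp
  169→178: 9 bp
  178→197: 19 bp
  197→8 (wrap): 201-197+8 = 12 bp

[7,7,7,7,8,9,9,11,11,12,12,12,13,16,19,20,21]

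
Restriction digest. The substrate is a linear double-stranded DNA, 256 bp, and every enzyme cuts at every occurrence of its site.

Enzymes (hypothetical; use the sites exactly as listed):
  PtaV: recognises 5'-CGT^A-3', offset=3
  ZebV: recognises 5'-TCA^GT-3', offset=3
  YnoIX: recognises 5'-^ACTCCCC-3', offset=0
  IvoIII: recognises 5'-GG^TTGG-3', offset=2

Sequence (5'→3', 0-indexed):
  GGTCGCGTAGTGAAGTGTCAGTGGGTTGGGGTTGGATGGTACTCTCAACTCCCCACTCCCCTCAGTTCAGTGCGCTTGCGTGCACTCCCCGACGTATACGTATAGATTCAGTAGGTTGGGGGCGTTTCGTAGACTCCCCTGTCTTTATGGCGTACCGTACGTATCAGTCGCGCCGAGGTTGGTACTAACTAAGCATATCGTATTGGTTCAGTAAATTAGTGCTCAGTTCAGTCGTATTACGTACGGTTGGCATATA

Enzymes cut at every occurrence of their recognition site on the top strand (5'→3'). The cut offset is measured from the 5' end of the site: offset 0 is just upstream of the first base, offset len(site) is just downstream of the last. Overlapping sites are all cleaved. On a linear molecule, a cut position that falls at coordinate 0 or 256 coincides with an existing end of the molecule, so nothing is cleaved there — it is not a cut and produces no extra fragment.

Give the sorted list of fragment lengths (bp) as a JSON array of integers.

[2,4,4,4,5,5,5,5,5,5,6,6,7,7,8,9,9,10,10,12,12,12,14,15,15,16,21,23]

Per-enzyme occurrences:
  PtaV CGTA/3: at [5, 92, 98, 127, 150, 155, 159, 198, 232, 239] ⇒ [8, 95, 101, 130, 153, 158, 162, 201, 235, 242]
  ZebV TCAGT/3: at [17, 61, 66, 107, 163, 207, 222, 227] ⇒ [20, 64, 69, 110, 166, 210, 225, 230]
  YnoIX ACTCCCC/0: at [47, 54, 83, 132] ⇒ [47, 54, 83, 132]
  IvoIII GGTTGG/2: at [23, 29, 113, 176, 244] ⇒ [25, 31, 115, 178, 246]

All cut coordinates (distinct, sorted): [8, 20, 25, 31, 47, 54, 64, 69, 83, 95, 101, 110, 115, 130, 132, 153, 158, 162, 166, 178, 201, 210, 225, 230, 235, 242, 246]

Fragment lengths:
  [0,8): 8 bp
  [8,20): 12 bp
  [20,25): 5 bp
  [25,31): 6 bp
  [31,47): 16 bp
  [47,54): 7 bp
  [54,64): 10 bp
  [64,69): 5 bp
  [69,83): 14 bp
  [83,95): 12 bp
  [95,101): 6 bp
  [101,110): 9 bp
  [110,115): 5 bp
  [115,130): 15 bp
  [130,132): 2 bp
  [132,153): 21 bp
  [153,158): 5 bp
  [158,162): 4 bp
  [162,166): 4 bp
  [166,178): 12 bp
  [178,201): 23 bp
  [201,210): 9 bp
  [210,225): 15 bp
  [225,230): 5 bp
  [230,235): 5 bp
  [235,242): 7 bp
  [242,246): 4 bp
  [246,256): 10 bp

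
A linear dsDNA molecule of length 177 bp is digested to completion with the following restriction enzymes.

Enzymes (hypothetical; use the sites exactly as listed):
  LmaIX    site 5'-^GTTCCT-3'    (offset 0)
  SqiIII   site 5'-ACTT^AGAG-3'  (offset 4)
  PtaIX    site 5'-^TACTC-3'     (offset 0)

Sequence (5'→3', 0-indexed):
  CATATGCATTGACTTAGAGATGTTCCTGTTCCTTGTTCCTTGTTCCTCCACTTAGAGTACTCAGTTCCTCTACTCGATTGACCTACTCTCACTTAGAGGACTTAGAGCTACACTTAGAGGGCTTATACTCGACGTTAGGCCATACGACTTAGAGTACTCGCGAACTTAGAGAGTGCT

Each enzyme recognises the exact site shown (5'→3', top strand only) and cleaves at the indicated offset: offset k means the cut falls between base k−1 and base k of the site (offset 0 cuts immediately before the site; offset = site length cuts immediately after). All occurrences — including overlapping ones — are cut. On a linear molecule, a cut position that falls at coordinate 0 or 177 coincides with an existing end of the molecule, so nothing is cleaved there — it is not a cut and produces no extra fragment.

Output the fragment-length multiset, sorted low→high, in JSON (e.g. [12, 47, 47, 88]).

Per-enzyme occurrences:
  LmaIX (GTTCCT, off=0): starts [21, 27, 34, 41, 63] → cuts [21, 27, 34, 41, 63]
  SqiIII (ACTTAGAG, off=4): starts [11, 49, 90, 99, 111, 146, 163] → cuts [15, 53, 94, 103, 115, 150, 167]
  PtaIX (TACTC, off=0): starts [57, 70, 83, 125, 154] → cuts [57, 70, 83, 125, 154]

Pooled cuts: [15, 21, 27, 34, 41, 53, 57, 63, 70, 83, 94, 103, 115, 125, 150, 154, 167]

Fragments:
  [0,15): 15 bp
  [15,21): 6 bp
  [21,27): 6 bp
  [27,34): 7 bp
  [34,41): 7 bp
  [41,53): 12 bp
  [53,57): 4 bp
  [57,63): 6 bp
  [63,70): 7 bp
  [70,83): 13 bp
  [83,94): 11 bp
  [94,103): 9 bp
  [103,115): 12 bp
  [115,125): 10 bp
  [125,150): 25 bp
  [150,154): 4 bp
  [154,167): 13 bp
  [167,177): 10 bp

[4,4,6,6,6,7,7,7,9,10,10,11,12,12,13,13,15,25]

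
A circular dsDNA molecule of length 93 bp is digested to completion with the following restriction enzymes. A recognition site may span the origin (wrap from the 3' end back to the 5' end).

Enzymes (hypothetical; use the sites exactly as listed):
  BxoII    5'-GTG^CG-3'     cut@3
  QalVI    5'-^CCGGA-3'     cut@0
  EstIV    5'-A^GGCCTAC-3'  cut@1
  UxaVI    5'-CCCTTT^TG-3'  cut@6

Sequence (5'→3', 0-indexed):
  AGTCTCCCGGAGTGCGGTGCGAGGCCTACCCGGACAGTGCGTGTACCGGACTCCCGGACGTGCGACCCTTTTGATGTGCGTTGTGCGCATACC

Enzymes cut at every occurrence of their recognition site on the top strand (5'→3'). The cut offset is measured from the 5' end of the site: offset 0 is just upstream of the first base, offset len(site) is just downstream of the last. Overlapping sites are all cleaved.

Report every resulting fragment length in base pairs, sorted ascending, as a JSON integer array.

[3,5,6,7,7,7,8,8,9,9,10,14]

Per-enzyme occurrences:
  BxoII (GTGCG, off=3): starts [11, 16, 36, 59, 75, 82] → cuts [14, 19, 39, 62, 78, 85]
  QalVI (CCGGA, off=0): starts [6, 29, 45, 53] → cuts [6, 29, 45, 53]
  EstIV (AGGCCTAC, off=1): starts [21] → cuts [22]
  UxaVI (CCCTTTTG, off=6): starts [65] → cuts [71]

Pooled cuts: [6, 14, 19, 22, 29, 39, 45, 53, 62, 71, 78, 85]

Fragments:
  6→14: 8 bp
  14→19: 5 bp
  19→22: 3 bp
  22→29: 7 bp
  29→39: 10 bp
  39→45: 6 bp
  45→53: 8 bp
  53→62: 9 bp
  62→71: 9 bp
  71→78: 7 bp
  78→85: 7 bp
  85→6 (wrap): 93-85+6 = 14 bp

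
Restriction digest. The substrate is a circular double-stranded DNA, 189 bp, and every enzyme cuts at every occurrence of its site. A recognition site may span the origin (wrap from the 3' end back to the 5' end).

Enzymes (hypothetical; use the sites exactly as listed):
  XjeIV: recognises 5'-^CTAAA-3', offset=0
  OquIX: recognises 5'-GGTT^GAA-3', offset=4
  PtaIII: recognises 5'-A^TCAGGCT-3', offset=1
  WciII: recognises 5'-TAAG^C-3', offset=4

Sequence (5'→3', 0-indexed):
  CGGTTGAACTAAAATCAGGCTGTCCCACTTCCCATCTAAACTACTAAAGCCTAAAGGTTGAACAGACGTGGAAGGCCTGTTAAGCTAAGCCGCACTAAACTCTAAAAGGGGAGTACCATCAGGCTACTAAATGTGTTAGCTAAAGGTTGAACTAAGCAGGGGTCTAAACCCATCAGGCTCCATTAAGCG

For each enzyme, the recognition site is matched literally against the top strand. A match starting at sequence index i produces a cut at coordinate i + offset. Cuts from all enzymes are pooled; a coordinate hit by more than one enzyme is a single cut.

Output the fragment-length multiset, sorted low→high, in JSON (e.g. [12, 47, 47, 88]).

Site scan:
  XjeIV (CTAAA, off=0): starts [8, 35, 43, 50, 94, 101, 126, 139, 163] → cuts [8, 35, 43, 50, 94, 101, 126, 139, 163]
  OquIX (GGTTGAA, off=4): starts [1, 55, 144] → cuts [5, 59, 148]
  PtaIII (ATCAGGCT, off=1): starts [13, 117, 171] → cuts [14, 118, 172]
  WciII (TAAGC, off=4): starts [80, 85, 152, 183] → cuts [84, 89, 156, 187]

All cut coordinates (distinct, sorted): [5, 8, 14, 35, 43, 50, 59, 84, 89, 94, 101, 118, 126, 139, 148, 156, 163, 172, 187]

Fragments:
  5→8: 3 bp
  8→14: 6 bp
  14→35: 21 bp
  35→43: 8 bp
  43→50: 7 bp
  50→59: 9 bp
  59→84: 25 bp
  84→89: 5 bp
  89→94: 5 bp
  94→101: 7 bp
  101→118: 17 bp
  118→126: 8 bp
  126→139: 13 bp
  139→148: 9 bp
  148→156: 8 bp
  156→163: 7 bp
  163→172: 9 bp
  172→187: 15 bp
  187→5 (wrap): 189-187+5 = 7 bp

[3,5,5,6,7,7,7,7,8,8,8,9,9,9,13,15,17,21,25]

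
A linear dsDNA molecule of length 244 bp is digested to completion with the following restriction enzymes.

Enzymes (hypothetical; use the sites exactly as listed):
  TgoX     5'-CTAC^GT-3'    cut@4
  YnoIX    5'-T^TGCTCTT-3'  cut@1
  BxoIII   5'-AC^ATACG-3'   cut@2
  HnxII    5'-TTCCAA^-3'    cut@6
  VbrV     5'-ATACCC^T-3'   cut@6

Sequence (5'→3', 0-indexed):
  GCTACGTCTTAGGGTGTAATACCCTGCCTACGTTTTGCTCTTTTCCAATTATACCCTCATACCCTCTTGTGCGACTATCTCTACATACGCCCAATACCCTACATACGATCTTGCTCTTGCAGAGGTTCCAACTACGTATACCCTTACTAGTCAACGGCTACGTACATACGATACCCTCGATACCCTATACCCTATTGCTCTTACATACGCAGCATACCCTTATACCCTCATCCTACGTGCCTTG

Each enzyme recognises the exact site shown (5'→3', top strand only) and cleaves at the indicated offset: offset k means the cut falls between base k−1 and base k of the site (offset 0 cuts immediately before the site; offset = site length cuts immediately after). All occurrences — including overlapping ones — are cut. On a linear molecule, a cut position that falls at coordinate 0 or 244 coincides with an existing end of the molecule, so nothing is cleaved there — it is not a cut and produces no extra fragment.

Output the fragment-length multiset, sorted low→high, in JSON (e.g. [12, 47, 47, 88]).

[3,3,4,4,4,5,7,7,8,8,8,8,8,9,9,9,9,11,13,15,15,18,19,20,20]

Scan for sites:
  TgoX CTACGT/4: at [1, 27, 131, 157, 232] ⇒ [5, 31, 135, 161, 236]
  YnoIX TTGCTCTT/1: at [34, 110, 194] ⇒ [35, 111, 195]
  BxoIII ACATACG/2: at [82, 100, 163, 202] ⇒ [84, 102, 165, 204]
  HnxII TTCCAA/6: at [42, 125] ⇒ [48, 131]
  VbrV ATACCCT/6: at [18, 50, 58, 93, 137, 170, 179, 186, 213, 221] ⇒ [24, 56, 64, 99, 143, 176, 185, 192, 219, 227]

Pooled cuts: [5, 24, 31, 35, 48, 56, 64, 84, 99, 102, 111, 131, 135, 143, 161, 165, 176, 185, 192, 195, 204, 219, 227, 236]

Fragment lengths:
  [0,5): 5 bp
  [5,24): 19 bp
  [24,31): 7 bp
  [31,35): 4 bp
  [35,48): 13 bp
  [48,56): 8 bp
  [56,64): 8 bp
  [64,84): 20 bp
  [84,99): 15 bp
  [99,102): 3 bp
  [102,111): 9 bp
  [111,131): 20 bp
  [131,135): 4 bp
  [135,143): 8 bp
  [143,161): 18 bp
  [161,165): 4 bp
  [165,176): 11 bp
  [176,185): 9 bp
  [185,192): 7 bp
  [192,195): 3 bp
  [195,204): 9 bp
  [204,219): 15 bp
  [219,227): 8 bp
  [227,236): 9 bp
  [236,244): 8 bp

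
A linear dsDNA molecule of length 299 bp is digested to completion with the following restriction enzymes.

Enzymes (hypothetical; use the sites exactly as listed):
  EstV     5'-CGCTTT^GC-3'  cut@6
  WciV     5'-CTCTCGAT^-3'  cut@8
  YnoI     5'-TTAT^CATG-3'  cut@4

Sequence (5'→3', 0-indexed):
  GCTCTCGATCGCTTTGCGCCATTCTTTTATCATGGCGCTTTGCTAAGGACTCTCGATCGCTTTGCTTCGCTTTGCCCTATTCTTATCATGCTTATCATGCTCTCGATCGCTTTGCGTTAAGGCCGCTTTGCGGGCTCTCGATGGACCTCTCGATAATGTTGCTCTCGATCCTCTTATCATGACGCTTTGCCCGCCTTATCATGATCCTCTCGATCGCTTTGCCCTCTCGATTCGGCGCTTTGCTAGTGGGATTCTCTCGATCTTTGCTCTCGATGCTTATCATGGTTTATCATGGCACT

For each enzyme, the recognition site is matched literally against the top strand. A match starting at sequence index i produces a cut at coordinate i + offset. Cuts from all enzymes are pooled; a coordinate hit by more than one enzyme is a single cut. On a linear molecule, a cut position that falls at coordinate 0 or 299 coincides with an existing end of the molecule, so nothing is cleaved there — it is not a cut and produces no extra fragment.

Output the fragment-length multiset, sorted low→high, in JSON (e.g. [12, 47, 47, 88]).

[6,6,6,6,6,8,9,9,9,10,10,10,11,11,11,11,12,12,13,13,13,15,15,15,16,16,20]

Site scan:
  EstV (CGCTTTGC, off=6): starts [9, 35, 57, 67, 107, 123, 182, 214, 235] → cuts [15, 41, 63, 73, 113, 129, 188, 220, 241]
  WciV (CTCTCGAT, off=8): starts [1, 49, 99, 134, 146, 161, 206, 223, 253, 266] → cuts [9, 57, 107, 142, 154, 169, 214, 231, 261, 274]
  YnoI (TTATCATG, off=4): starts [26, 82, 91, 173, 195, 276, 286] → cuts [30, 86, 95, 177, 199, 280, 290]

Pooled cuts: [9, 15, 30, 41, 57, 63, 73, 86, 95, 107, 113, 129, 142, 154, 169, 177, 188, 199, 214, 220, 231, 241, 261, 274, 280, 290]

Fragments:
  [0,9): 9 bp
  [9,15): 6 bp
  [15,30): 15 bp
  [30,41): 11 bp
  [41,57): 16 bp
  [57,63): 6 bp
  [63,73): 10 bp
  [73,86): 13 bp
  [86,95): 9 bp
  [95,107): 12 bp
  [107,113): 6 bp
  [113,129): 16 bp
  [129,142): 13 bp
  [142,154): 12 bp
  [154,169): 15 bp
  [169,177): 8 bp
  [177,188): 11 bp
  [188,199): 11 bp
  [199,214): 15 bp
  [214,220): 6 bp
  [220,231): 11 bp
  [231,241): 10 bp
  [241,261): 20 bp
  [261,274): 13 bp
  [274,280): 6 bp
  [280,290): 10 bp
  [290,299): 9 bp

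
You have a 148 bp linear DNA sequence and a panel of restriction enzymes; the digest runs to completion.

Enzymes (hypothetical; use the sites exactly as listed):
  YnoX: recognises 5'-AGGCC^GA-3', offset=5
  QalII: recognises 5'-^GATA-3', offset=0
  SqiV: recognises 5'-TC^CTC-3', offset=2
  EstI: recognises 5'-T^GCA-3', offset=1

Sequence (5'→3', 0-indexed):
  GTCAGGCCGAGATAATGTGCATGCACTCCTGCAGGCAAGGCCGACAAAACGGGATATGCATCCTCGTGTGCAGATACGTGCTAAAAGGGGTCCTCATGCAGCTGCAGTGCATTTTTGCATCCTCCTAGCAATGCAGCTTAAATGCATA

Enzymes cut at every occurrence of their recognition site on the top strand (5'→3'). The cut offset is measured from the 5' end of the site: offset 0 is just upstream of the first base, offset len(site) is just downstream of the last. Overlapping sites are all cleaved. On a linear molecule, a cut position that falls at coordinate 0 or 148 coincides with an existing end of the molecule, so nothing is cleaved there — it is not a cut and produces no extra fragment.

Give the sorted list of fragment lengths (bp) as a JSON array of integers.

Site scan:
  YnoX (AGGCCGA, off=5): starts [3, 37] → cuts [8, 42]
  QalII (GATA, off=0): starts [10, 52, 72] → cuts [10, 52, 72]
  SqiV (TCCTC, off=2): starts [60, 90, 119] → cuts [62, 92, 121]
  EstI (TGCA, off=1): starts [17, 21, 29, 56, 68, 96, 102, 107, 115, 131, 142] → cuts [18, 22, 30, 57, 69, 97, 103, 108, 116, 132, 143]

All cut coordinates (distinct, sorted): [8, 10, 18, 22, 30, 42, 52, 57, 62, 69, 72, 92, 97, 103, 108, 116, 121, 132, 143]

Fragments:
  [0,8): 8 bp
  [8,10): 2 bp
  [10,18): 8 bp
  [18,22): 4 bp
  [22,30): 8 bp
  [30,42): 12 bp
  [42,52): 10 bp
  [52,57): 5 bp
  [57,62): 5 bp
  [62,69): 7 bp
  [69,72): 3 bp
  [72,92): 20 bp
  [92,97): 5 bp
  [97,103): 6 bp
  [103,108): 5 bp
  [108,116): 8 bp
  [116,121): 5 bp
  [121,132): 11 bp
  [132,143): 11 bp
  [143,148): 5 bp

[2,3,4,5,5,5,5,5,5,6,7,8,8,8,8,10,11,11,12,20]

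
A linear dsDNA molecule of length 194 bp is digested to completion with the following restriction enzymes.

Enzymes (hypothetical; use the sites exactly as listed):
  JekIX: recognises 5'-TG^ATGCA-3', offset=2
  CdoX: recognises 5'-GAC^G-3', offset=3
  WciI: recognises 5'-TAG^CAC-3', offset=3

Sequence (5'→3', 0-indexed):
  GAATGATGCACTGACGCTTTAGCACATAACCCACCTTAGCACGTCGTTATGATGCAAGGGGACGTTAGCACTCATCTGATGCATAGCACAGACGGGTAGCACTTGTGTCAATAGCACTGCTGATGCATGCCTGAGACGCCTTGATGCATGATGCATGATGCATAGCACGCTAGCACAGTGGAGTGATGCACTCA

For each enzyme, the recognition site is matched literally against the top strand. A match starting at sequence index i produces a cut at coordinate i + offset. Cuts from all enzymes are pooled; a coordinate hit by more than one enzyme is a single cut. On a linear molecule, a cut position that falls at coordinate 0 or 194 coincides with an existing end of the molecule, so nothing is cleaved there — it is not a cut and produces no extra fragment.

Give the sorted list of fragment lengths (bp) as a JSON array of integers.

[5,5,6,6,7,7,7,7,8,8,8,8,9,10,10,12,12,12,15,15,17]

Scan for sites:
  JekIX TGATGCA/2: at [3, 49, 76, 120, 141, 148, 155, 183] ⇒ [5, 51, 78, 122, 143, 150, 157, 185]
  CdoX GACG/3: at [12, 60, 90, 134] ⇒ [15, 63, 93, 137]
  WciI TAGCAC/3: at [19, 36, 65, 83, 96, 111, 162, 170] ⇒ [22, 39, 68, 86, 99, 114, 165, 173]

Pooled cuts: [5, 15, 22, 39, 51, 63, 68, 78, 86, 93, 99, 114, 122, 137, 143, 150, 157, 165, 173, 185]

Fragment lengths:
  [0,5): 5 bp
  [5,15): 10 bp
  [15,22): 7 bp
  [22,39): 17 bp
  [39,51): 12 bp
  [51,63): 12 bp
  [63,68): 5 bp
  [68,78): 10 bp
  [78,86): 8 bp
  [86,93): 7 bp
  [93,99): 6 bp
  [99,114): 15 bp
  [114,122): 8 bp
  [122,137): 15 bp
  [137,143): 6 bp
  [143,150): 7 bp
  [150,157): 7 bp
  [157,165): 8 bp
  [165,173): 8 bp
  [173,185): 12 bp
  [185,194): 9 bp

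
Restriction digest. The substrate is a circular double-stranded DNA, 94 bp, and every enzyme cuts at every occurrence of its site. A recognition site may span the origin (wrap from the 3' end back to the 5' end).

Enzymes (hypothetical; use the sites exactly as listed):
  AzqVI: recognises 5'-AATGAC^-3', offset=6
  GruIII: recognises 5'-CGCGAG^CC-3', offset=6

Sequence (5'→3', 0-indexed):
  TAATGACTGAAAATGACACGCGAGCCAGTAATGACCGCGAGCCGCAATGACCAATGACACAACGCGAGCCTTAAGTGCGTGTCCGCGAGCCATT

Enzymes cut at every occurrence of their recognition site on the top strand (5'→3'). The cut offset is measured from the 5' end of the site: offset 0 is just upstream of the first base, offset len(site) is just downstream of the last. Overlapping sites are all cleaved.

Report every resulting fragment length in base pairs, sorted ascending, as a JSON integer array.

[6,7,7,10,10,10,11,12,21]

Scan for sites:
  AzqVI (AATGAC, off=6): starts [1, 11, 29, 45, 52] → cuts [7, 17, 35, 51, 58]
  GruIII (CGCGAGCC, off=6): starts [18, 35, 62, 83] → cuts [24, 41, 68, 89]

Pooled cuts: [7, 17, 24, 35, 41, 51, 58, 68, 89]

Fragments:
  7→17: 10 bp
  17→24: 7 bp
  24→35: 11 bp
  35→41: 6 bp
  41→51: 10 bp
  51→58: 7 bp
  58→68: 10 bp
  68→89: 21 bp
  89→7 (wrap): 94-89+7 = 12 bp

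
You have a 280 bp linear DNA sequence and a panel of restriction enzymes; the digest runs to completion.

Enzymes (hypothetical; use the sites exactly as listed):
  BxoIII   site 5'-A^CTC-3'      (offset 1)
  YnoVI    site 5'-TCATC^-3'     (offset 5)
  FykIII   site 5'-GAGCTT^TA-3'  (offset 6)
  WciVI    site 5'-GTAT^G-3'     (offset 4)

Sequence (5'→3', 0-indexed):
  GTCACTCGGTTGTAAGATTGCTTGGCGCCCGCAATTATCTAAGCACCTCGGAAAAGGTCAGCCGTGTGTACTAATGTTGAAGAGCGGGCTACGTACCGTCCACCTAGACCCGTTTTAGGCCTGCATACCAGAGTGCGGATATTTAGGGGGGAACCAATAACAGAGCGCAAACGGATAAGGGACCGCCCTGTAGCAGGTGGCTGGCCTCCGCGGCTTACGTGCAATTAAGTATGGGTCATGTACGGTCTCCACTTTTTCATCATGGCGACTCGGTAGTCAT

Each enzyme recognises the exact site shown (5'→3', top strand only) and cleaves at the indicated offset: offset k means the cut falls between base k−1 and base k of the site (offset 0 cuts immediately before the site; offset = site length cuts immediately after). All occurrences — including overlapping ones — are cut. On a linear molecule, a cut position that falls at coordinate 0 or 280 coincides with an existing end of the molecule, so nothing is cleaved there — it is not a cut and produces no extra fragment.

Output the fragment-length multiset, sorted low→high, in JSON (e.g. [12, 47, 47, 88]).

[4,7,12,29,228]

Site scan:
  BxoIII ACTC/1: at [3, 267] ⇒ [4, 268]
  YnoVI TCATC/5: at [256] ⇒ [261]
  FykIII (GAGCTTTA, off=6): no sites
  WciVI GTATG/4: at [228] ⇒ [232]

Pooled cuts: [4, 232, 261, 268]

Fragments:
  [0,4): 4 bp
  [4,232): 228 bp
  [232,261): 29 bp
  [261,268): 7 bp
  [268,280): 12 bp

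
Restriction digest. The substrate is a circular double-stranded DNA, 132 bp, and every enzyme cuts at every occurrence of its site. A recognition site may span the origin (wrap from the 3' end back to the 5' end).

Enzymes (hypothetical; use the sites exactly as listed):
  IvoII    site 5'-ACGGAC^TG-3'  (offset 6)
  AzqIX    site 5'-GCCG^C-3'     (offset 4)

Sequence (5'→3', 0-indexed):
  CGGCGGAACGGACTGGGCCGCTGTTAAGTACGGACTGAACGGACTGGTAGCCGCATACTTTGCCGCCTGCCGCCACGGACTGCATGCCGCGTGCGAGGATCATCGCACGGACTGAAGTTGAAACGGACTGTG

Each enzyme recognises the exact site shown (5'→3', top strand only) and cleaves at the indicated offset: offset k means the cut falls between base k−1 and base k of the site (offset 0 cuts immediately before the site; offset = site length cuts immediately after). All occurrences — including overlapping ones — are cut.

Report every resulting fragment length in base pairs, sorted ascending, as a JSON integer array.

Per-enzyme occurrences:
  IvoII (ACGGACTG, off=6): starts [7, 29, 38, 74, 106, 122] → cuts [13, 35, 44, 80, 112, 128]
  AzqIX (GCCGC, off=4): starts [16, 49, 61, 68, 85] → cuts [20, 53, 65, 72, 89]

All cut coordinates (distinct, sorted): [13, 20, 35, 44, 53, 65, 72, 80, 89, 112, 128]

Fragments:
  13→20: 7 bp
  20→35: 15 bp
  35→44: 9 bp
  44→53: 9 bp
  53→65: 12 bp
  65→72: 7 bp
  72→80: 8 bp
  80→89: 9 bp
  89→112: 23 bp
  112→128: 16 bp
  128→13 (wrap): 132-128+13 = 17 bp

[7,7,8,9,9,9,12,15,16,17,23]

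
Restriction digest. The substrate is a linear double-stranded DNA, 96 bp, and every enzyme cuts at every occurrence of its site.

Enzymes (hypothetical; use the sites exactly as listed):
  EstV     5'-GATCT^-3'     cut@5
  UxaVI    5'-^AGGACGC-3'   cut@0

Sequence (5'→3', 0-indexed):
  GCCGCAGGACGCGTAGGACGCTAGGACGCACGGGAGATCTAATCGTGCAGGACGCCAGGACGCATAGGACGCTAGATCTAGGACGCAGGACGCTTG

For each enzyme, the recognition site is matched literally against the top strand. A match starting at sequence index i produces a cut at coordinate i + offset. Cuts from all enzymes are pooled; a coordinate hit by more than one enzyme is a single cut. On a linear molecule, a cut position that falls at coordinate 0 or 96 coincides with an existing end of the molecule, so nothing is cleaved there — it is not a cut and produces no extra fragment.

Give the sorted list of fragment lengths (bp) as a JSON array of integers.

Scan for sites:
  EstV (GATCT, off=5): starts [35, 74] → cuts [40, 79]
  UxaVI (AGGACGC, off=0): starts [5, 14, 22, 48, 56, 65, 79, 86] → cuts [5, 14, 22, 48, 56, 65, 79, 86]

Pooled cuts: [5, 14, 22, 40, 48, 56, 65, 79, 86]

Fragment lengths:
  [0,5): 5 bp
  [5,14): 9 bp
  [14,22): 8 bp
  [22,40): 18 bp
  [40,48): 8 bp
  [48,56): 8 bp
  [56,65): 9 bp
  [65,79): 14 bp
  [79,86): 7 bp
  [86,96): 10 bp

[5,7,8,8,8,9,9,10,14,18]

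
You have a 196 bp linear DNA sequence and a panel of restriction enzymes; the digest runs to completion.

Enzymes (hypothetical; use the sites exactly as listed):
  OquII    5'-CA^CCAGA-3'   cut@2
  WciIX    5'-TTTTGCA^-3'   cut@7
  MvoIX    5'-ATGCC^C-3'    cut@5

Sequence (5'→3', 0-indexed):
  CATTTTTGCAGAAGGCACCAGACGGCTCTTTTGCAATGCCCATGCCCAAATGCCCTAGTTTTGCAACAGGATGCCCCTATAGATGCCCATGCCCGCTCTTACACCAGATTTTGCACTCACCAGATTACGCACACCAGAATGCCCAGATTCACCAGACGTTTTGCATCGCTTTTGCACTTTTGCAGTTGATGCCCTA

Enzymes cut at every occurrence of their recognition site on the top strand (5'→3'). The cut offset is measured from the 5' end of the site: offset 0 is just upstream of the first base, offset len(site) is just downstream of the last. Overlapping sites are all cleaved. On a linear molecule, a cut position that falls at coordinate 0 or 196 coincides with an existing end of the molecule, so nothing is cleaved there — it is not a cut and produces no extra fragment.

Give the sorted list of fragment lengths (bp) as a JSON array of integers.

Per-enzyme occurrences:
  OquII (CACCAGA, off=2): starts [15, 101, 117, 131, 149] → cuts [17, 103, 119, 133, 151]
  WciIX (TTTTGCA, off=7): starts [3, 28, 58, 108, 158, 169, 177] → cuts [10, 35, 65, 115, 165, 176, 184]
  MvoIX (ATGCCC, off=5): starts [35, 41, 49, 70, 82, 88, 138, 188] → cuts [40, 46, 54, 75, 87, 93, 143, 193]

Pooled cuts: [10, 17, 35, 40, 46, 54, 65, 75, 87, 93, 103, 115, 119, 133, 143, 151, 165, 176, 184, 193]

Fragments:
  [0,10): 10 bp
  [10,17): 7 bp
  [17,35): 18 bp
  [35,40): 5 bp
  [40,46): 6 bp
  [46,54): 8 bp
  [54,65): 11 bp
  [65,75): 10 bp
  [75,87): 12 bp
  [87,93): 6 bp
  [93,103): 10 bp
  [103,115): 12 bp
  [115,119): 4 bp
  [119,133): 14 bp
  [133,143): 10 bp
  [143,151): 8 bp
  [151,165): 14 bp
  [165,176): 11 bp
  [176,184): 8 bp
  [184,193): 9 bp
  [193,196): 3 bp

[3,4,5,6,6,7,8,8,8,9,10,10,10,10,11,11,12,12,14,14,18]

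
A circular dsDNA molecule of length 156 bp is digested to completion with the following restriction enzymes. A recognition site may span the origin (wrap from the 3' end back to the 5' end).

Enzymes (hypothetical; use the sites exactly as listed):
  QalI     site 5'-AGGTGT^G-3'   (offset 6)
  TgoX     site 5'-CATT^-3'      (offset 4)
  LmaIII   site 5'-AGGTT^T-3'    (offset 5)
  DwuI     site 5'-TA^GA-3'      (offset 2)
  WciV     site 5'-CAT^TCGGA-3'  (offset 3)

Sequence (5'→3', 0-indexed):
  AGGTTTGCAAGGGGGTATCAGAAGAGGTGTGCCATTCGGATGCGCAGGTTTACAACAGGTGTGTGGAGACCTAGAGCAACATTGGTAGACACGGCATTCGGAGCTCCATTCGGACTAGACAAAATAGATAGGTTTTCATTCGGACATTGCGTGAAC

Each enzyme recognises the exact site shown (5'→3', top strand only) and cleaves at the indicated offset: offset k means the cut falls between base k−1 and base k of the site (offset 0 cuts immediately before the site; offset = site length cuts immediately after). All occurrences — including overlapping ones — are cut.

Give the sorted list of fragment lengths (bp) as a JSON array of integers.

[1,1,1,1,4,5,5,7,8,8,9,10,10,11,11,12,13,14,25]

Site scan:
  QalI AGGTGTG/6: at [24, 56] ⇒ [30, 62]
  TgoX CATT/4: at [32, 79, 94, 106, 136, 144] ⇒ [36, 83, 98, 110, 140, 148]
  LmaIII AGGTTT/5: at [0, 45, 129] ⇒ [5, 50, 134]
  DwuI TAGA/2: at [71, 85, 115, 124] ⇒ [73, 87, 117, 126]
  WciV CATTCGGA/3: at [32, 94, 106, 136] ⇒ [35, 97, 109, 139]

All cut coordinates (distinct, sorted): [5, 30, 35, 36, 50, 62, 73, 83, 87, 97, 98, 109, 110, 117, 126, 134, 139, 140, 148]

Fragment lengths:
  5→30: 25 bp
  30→35: 5 bp
  35→36: 1 bp
  36→50: 14 bp
  50→62: 12 bp
  62→73: 11 bp
  73→83: 10 bp
  83→87: 4 bp
  87→97: 10 bp
  97→98: 1 bp
  98→109: 11 bp
  109→110: 1 bp
  110→117: 7 bp
  117→126: 9 bp
  126→134: 8 bp
  134→139: 5 bp
  139→140: 1 bp
  140→148: 8 bp
  148→5 (wrap): 156-148+5 = 13 bp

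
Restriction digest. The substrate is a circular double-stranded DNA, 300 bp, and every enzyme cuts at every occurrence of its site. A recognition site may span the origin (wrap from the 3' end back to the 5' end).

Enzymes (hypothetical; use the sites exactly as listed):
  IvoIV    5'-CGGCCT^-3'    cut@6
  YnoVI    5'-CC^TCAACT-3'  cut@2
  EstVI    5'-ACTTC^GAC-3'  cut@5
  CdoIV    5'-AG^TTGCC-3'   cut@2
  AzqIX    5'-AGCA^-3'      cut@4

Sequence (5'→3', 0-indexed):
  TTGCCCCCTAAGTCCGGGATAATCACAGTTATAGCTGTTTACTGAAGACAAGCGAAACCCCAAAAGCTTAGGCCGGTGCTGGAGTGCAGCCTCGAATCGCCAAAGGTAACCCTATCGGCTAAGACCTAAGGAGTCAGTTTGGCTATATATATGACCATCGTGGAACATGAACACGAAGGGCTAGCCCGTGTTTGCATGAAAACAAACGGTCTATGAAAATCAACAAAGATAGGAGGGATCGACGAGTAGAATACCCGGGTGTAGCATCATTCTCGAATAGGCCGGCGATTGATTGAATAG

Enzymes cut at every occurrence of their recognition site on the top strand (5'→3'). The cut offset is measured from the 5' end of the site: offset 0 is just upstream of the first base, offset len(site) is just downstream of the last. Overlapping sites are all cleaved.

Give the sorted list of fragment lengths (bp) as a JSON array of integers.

[34,266]

Scan for sites:
  IvoIV (CGGCCT, off=6): no sites
  YnoVI (CCTCAACT, off=2): no sites
  EstVI (ACTTCGAC, off=5): no sites
  CdoIV (AGTTGCC, off=2): starts [298] → cuts [0]
  AzqIX (AGCA, off=4): starts [262] → cuts [266]

All cut coordinates (distinct, sorted): [0, 266]

Fragment lengths:
  0→266: 266 bp
  266→0 (wrap): 300-266+0 = 34 bp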